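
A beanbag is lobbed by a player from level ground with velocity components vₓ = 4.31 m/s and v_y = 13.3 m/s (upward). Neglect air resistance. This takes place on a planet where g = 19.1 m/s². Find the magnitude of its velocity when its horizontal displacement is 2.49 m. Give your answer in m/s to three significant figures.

Time to reach x = 2.49 m: t = x/vₓ = 2.49/4.310 = 0.5777 s.
Vertical velocity there: v_y = v_y0 − g t = 13.30 − 19.1 × 0.5777 = 2.265 m/s.
Speed: √(vₓ² + v_y²) = √(4.310² + 2.265²) = 4.869 m/s.

4.87 m/s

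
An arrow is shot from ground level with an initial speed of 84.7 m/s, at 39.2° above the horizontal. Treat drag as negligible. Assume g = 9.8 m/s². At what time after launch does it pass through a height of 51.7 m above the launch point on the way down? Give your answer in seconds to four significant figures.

Horizontal component vₓ = 84.70 cos 39.2° = 65.64 m/s; vertical v_y0 = 84.70 sin 39.2° = 53.53 m/s.
Height y(t) = 53.53 t − 4.900 t² = 51.7 gives 4.900 t² − 53.53 t + 51.7 = 0.
Quadratic formula: t = (53.53 ± √1852.4) / 9.80 = (53.53 ± 43.04) / 9.80 → t = 1.071 s or 9.854 s.
The descending-branch root is 9.854 s.

9.854 s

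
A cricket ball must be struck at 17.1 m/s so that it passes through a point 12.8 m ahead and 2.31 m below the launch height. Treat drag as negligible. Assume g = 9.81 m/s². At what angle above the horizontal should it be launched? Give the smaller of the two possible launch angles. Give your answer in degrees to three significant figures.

1.98°

Trajectory: y = x tanθ − g x² (1 + tan²θ)/(2v₀²). With x = 12.8, y = −2.31, v₀ = 17.1, g = 9.81:
2.748 tan²θ − 12.8 tanθ + (0.4383) = 0.
tanθ = [12.8 ± √(12.8² − 4 × 2.748 × (0.4383))] / (2 × 2.748) = (12.8 ± 12.61) / 5.497, giving tanθ = 0.03450 or 4.623.
θ = 1.976° or 77.79°; the smaller is 1.976°.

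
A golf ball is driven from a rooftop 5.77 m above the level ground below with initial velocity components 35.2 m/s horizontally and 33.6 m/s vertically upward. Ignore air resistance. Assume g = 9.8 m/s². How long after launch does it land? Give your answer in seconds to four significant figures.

7.025 s

Vertical motion (up positive, ground at y = 0): 4.900 t² − (33.60) t − 5.77 = 0, so t = (33.60 + √(33.60² + 2·9.80·5.77)) / 9.80 = (33.60 + 35.24) / 9.80 = 7.025 s.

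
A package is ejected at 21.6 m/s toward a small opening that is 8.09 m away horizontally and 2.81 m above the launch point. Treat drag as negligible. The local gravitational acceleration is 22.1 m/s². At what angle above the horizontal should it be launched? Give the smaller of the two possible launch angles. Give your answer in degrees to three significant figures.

Trajectory: y = x tanθ − g x² (1 + tan²θ)/(2v₀²). With x = 8.09, y = 2.81, v₀ = 21.6, g = 22.1:
1.550 tan²θ − 8.09 tanθ + (4.360) = 0.
tanθ = [8.09 ± √(8.09² − 4 × 1.550 × (4.360))] / (2 × 1.550) = (8.09 ± 6.198) / 3.100, giving tanθ = 0.6103 or 4.609.
θ = 31.40° or 77.76°; the smaller is 31.40°.

31.4°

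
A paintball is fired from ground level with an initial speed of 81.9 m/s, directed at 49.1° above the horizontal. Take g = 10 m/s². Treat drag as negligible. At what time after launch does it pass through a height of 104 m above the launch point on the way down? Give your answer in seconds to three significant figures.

vₓ = 81.90 cos 49.1° = 53.62 m/s; v_y0 = 81.90 sin 49.1° = 61.90 m/s.
Height y(t) = 61.90 t − 5.000 t² = 104 gives 5.000 t² − 61.90 t + 104 = 0.
Quadratic formula: t = (61.90 ± √1752.2) / 10.0 = (61.90 ± 41.86) / 10.0 → t = 2.005 s or 10.38 s.
The descending-branch root is 10.38 s.

10.4 s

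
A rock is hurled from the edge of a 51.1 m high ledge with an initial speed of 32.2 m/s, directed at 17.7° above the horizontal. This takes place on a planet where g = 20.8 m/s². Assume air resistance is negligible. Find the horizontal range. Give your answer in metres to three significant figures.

84.0 m

vₓ = 32.20 cos 17.7° = 30.68 m/s; v_y0 = 32.20 sin 17.7° = 9.790 m/s.
Vertical motion (up positive, ground at y = 0): 10.40 t² − (9.790) t − 51.1 = 0, so t = (9.790 + √(9.790² + 2·20.8·51.1)) / 20.8 = (9.790 + 47.13) / 20.8 = 2.737 s.
Horizontal distance: R = vₓ t = 30.68 × 2.737 = 83.95 m.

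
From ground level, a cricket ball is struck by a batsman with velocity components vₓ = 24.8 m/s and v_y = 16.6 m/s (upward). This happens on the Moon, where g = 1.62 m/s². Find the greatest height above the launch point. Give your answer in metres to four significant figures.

85.05 m

Peak height H = v_y0² / (2g) = 275.56 / 3.240 = 85.05 m.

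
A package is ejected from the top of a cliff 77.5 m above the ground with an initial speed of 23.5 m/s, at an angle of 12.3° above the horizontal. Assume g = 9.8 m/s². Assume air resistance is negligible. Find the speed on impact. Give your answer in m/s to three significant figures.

45.5 m/s

Resolve: vₓ = 23.50 cos 12.3° = 22.96 m/s and v_y0 = 23.50 sin 12.3° = 5.006 m/s.
With up positive and y = 0 at the ground: y(t) = 77.5 + (5.006) t − 4.900 t². Setting y = 0 and taking the positive root: t = [5.006 + √(5.006² + 2·9.80·77.5)] / 9.80 = (5.006 + 39.29) / 9.80 = 4.520 s.
Vertical velocity at impact: v_y = v_y0 − g t = 5.006 − 9.80 × 4.520 = −39.29 m/s.
Speed: |v| = √(vₓ² + v_y²) = √(22.96² + 39.29²) = 45.51 m/s.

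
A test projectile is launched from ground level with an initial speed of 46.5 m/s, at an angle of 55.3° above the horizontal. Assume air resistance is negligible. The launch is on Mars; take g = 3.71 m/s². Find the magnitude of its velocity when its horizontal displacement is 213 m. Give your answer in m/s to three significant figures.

27.8 m/s

vₓ = 46.50 cos 55.3° = 26.47 m/s; v_y0 = 46.50 sin 55.3° = 38.23 m/s.
Time to reach x = 213 m: t = x/vₓ = 213/26.47 = 8.046 s.
Vertical velocity there: v_y = v_y0 − g t = 38.23 − 3.71 × 8.046 = 8.378 m/s.
Speed: √(vₓ² + v_y²) = √(26.47² + 8.378²) = 27.77 m/s.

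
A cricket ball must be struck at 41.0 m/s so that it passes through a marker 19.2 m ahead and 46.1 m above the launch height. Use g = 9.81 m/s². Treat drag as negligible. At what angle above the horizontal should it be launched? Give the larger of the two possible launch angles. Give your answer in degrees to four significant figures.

Trajectory: y = x tanθ − g x² (1 + tan²θ)/(2v₀²). With x = 19.2, y = 46.1, v₀ = 41.0, g = 9.81:
1.076 tan²θ − 19.2 tanθ + (47.18) = 0.
tanθ = [19.2 ± √(19.2² − 4 × 1.076 × (47.18))] / (2 × 1.076) = (19.2 ± 12.87) / 2.151, giving tanθ = 2.942 or 14.91.
θ = 71.23° or 86.16°; the larger is 86.16°.

86.16°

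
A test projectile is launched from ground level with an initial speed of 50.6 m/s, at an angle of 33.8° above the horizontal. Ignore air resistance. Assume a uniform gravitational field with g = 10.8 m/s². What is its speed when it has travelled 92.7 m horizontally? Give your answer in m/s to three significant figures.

42.3 m/s

Horizontal component vₓ = 50.60 cos 33.8° = 42.05 m/s; vertical v_y0 = 50.60 sin 33.8° = 28.15 m/s.
Time to reach x = 92.7 m: t = x/vₓ = 92.7/42.05 = 2.205 s.
Vertical velocity there: v_y = v_y0 − g t = 28.15 − 10.8 × 2.205 = 4.339 m/s.
Speed: √(vₓ² + v_y²) = √(42.05² + 4.339²) = 42.27 m/s.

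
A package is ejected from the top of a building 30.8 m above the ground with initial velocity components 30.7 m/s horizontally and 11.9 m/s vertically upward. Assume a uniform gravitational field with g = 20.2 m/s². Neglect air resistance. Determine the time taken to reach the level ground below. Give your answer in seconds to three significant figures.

Vertical motion (up positive, ground at y = 0): 10.10 t² − (11.90) t − 30.8 = 0, so t = (11.90 + √(11.90² + 2·20.2·30.8)) / 20.2 = (11.90 + 37.23) / 20.2 = 2.432 s.

2.43 s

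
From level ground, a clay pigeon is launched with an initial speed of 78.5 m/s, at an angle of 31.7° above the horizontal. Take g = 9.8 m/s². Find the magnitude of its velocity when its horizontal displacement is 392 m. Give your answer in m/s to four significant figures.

68.74 m/s

Horizontal component vₓ = 78.50 cos 31.7° = 66.79 m/s; vertical v_y0 = 78.50 sin 31.7° = 41.25 m/s.
At x = 392 m, t = x/vₓ = 392/66.79 = 5.869 s.
Vertical velocity there: v_y = v_y0 − g t = 41.25 − 9.80 × 5.869 = −16.27 m/s.
Speed: √(vₓ² + v_y²) = √(66.79² + 16.27²) = 68.74 m/s.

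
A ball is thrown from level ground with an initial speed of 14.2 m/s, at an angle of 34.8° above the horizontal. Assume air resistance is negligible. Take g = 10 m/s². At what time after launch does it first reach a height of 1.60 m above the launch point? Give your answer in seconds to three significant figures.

0.230 s

Horizontal component vₓ = 14.20 cos 34.8° = 11.66 m/s; vertical v_y0 = 14.20 sin 34.8° = 8.104 m/s.
Height y(t) = 8.104 t − 5.000 t² = 1.60 gives 5.000 t² − 8.104 t + 1.60 = 0.
t = [8.104 ± √(8.104² − 2·10.0·1.60)] / 10.0 = (8.104 ± 5.803) / 10.0, so t = 0.2301 s or t = 1.391 s.
The first (ascending) time is 0.2301 s.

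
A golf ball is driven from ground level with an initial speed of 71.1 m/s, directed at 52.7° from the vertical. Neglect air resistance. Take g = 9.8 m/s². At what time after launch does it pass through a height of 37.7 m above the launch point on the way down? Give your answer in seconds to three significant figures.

7.81 s

Components: vₓ = 71.10 sin 52.7° = 56.56 m/s, v_y0 = 71.10 cos 52.7° = 43.09 m/s.
Set y = v_y0 t − ½ g t² = 37.7: 4.900 t² − 43.09 t + 37.7 = 0.
t = [43.09 ± √(43.09² − 2·9.80·37.7)] / 9.80 = (43.09 ± 33.43) / 9.80, so t = 0.9854 s or t = 7.808 s.
The descending-branch root is 7.808 s.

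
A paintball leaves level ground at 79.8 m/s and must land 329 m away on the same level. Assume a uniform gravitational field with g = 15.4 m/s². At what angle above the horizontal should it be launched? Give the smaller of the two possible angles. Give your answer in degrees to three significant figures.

26.4°

R = v₀² sin 2θ / g gives sin 2θ = gR/v₀² = 15.4·329/79.8² = 0.7956.
2θ = 52.71° or 180° − 52.71° = 127.3°, so θ = 26.36° or 63.64°.
The smaller angle is 26.36°.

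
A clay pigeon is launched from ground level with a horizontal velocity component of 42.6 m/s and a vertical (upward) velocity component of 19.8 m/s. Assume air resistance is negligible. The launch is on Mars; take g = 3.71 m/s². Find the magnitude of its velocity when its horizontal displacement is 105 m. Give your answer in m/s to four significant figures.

43.91 m/s

At x = 105 m, t = x/vₓ = 105/42.60 = 2.465 s.
Vertical velocity there: v_y = v_y0 − g t = 19.80 − 3.71 × 2.465 = 10.66 m/s.
Speed: √(vₓ² + v_y²) = √(42.60² + 10.66²) = 43.91 m/s.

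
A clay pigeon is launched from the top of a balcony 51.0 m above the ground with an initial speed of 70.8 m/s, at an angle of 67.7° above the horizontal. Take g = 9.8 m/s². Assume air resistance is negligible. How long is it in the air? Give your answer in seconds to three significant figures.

14.1 s

Components: vₓ = 70.80 cos 67.7° = 26.87 m/s, v_y0 = 70.80 sin 67.7° = 65.50 m/s.
With up positive and y = 0 at the ground: y(t) = 51.0 + (65.50) t − 4.900 t². Setting y = 0 and taking the positive root: t = [65.50 + √(65.50² + 2·9.80·51.0)] / 9.80 = (65.50 + 72.74) / 9.80 = 14.11 s.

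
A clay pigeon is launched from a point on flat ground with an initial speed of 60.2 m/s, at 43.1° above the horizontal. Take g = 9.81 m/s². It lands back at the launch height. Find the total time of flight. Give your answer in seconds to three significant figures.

Horizontal component vₓ = 60.20 cos 43.1° = 43.96 m/s; vertical v_y0 = 60.20 sin 43.1° = 41.13 m/s.
Time of flight on level ground: T = 2 v_y0 / g = 2 × 41.13 / 9.81 = 8.386 s.

8.39 s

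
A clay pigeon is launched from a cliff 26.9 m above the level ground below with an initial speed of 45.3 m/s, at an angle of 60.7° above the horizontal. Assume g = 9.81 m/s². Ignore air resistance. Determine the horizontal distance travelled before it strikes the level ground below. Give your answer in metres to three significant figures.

193 m

vₓ = 45.30 cos 60.7° = 22.17 m/s; v_y0 = 45.30 sin 60.7° = 39.50 m/s.
With up positive and y = 0 at the ground: y(t) = 26.9 + (39.50) t − 4.905 t². Setting y = 0 and taking the positive root: t = [39.50 + √(39.50² + 2·9.81·26.9)] / 9.81 = (39.50 + 45.70) / 9.81 = 8.685 s.
Horizontal distance: R = vₓ t = 22.17 × 8.685 = 192.5 m.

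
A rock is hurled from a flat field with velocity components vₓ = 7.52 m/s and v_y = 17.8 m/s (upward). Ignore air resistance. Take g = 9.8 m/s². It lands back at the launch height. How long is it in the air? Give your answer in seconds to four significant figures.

Time of flight on level ground: T = 2 v_y0 / g = 2 × 17.80 / 9.80 = 3.633 s.

3.633 s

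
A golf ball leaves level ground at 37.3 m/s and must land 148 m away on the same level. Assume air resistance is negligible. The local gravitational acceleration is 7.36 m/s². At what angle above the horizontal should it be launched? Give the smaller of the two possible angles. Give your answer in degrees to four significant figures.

R = v₀² sin 2θ / g gives sin 2θ = gR/v₀² = 7.36·148/37.3² = 0.7829.
2θ = 51.53° or 180° − 51.53° = 128.5°, so θ = 25.76° or 64.24°.
The smaller angle is 25.76°.

25.76°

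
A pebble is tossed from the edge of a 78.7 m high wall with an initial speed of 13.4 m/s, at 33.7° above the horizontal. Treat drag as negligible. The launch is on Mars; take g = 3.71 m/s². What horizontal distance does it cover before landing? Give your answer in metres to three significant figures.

98.3 m

Resolve: vₓ = 13.40 cos 33.7° = 11.15 m/s and v_y0 = 13.40 sin 33.7° = 7.435 m/s.
The projectile lands when y = 78.7 + (7.435) t − ½·3.71·t² = 0. Positive root: t = (7.435 + √(7.435² + 2·3.71·78.7)) / 3.71 = (7.435 + 25.28) / 3.71 = 8.819 s.
Horizontal distance: R = vₓ t = 11.15 × 8.819 = 98.31 m.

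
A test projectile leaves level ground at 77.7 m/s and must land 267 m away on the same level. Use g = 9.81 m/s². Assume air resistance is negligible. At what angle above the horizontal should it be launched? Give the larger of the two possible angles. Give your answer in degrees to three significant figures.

R = v₀² sin 2θ / g gives sin 2θ = gR/v₀² = 9.81·267/77.7² = 0.4338.
2θ = 25.71° or 180° − 25.71° = 154.3°, so θ = 12.86° or 77.14°.
The larger angle is 77.14°.

77.1°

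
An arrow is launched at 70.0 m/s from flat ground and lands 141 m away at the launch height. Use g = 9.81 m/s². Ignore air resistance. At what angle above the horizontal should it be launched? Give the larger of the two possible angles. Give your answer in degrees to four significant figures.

R = v₀² sin 2θ / g gives sin 2θ = gR/v₀² = 9.81·141/70.0² = 0.2823.
2θ = 16.40° or 180° − 16.40° = 163.6°, so θ = 8.198° or 81.80°.
The larger angle is 81.80°.

81.80°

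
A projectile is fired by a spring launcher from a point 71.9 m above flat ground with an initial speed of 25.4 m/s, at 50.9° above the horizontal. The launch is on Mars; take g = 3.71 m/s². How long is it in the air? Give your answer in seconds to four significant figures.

13.50 s

Resolve: vₓ = 25.40 cos 50.9° = 16.02 m/s and v_y0 = 25.40 sin 50.9° = 19.71 m/s.
Vertical motion (up positive, ground at y = 0): 1.855 t² − (19.71) t − 71.9 = 0, so t = (19.71 + √(19.71² + 2·3.71·71.9)) / 3.71 = (19.71 + 30.37) / 3.71 = 13.50 s.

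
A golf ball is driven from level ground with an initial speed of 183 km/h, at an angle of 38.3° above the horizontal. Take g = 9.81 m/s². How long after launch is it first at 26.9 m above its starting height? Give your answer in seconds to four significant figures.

1.014 s

Convert: 183 km/h = 183/3.6 = 50.83 m/s.
Components: vₓ = 50.83 cos 38.3° = 39.89 m/s, v_y0 = 50.83 sin 38.3° = 31.51 m/s.
Set y = v_y0 t − ½ g t² = 26.9: 4.905 t² − 31.51 t + 26.9 = 0.
Quadratic formula: t = (31.51 ± √464.81) / 9.81 = (31.51 ± 21.56) / 9.81 → t = 1.014 s or 5.409 s.
The first (ascending) time is 1.014 s.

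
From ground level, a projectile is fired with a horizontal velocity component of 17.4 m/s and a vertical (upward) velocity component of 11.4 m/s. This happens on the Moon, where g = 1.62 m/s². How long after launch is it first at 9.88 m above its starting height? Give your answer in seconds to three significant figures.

0.928 s

Set y = v_y0 t − ½ g t² = 9.88: 0.8100 t² − 11.40 t + 9.88 = 0.
Quadratic formula: t = (11.40 ± √97.949) / 1.62 = (11.40 ± 9.897) / 1.62 → t = 0.9278 s or 13.15 s.
The first (ascending) time is 0.9278 s.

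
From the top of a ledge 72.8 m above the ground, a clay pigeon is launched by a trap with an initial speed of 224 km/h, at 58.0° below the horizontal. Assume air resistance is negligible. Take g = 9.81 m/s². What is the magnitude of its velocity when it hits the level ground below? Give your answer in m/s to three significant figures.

72.8 m/s

Convert: 224 km/h = 224/3.6 = 62.22 m/s.
vₓ = 62.22 cos 58.0° = 32.97 m/s; v_y0 = −52.77 m/s (downward).
With up positive and y = 0 at the ground: y(t) = 72.8 + (−52.77) t − 4.905 t². Setting y = 0 and taking the positive root: t = [−52.77 + √(52.77² + 2·9.81·72.8)] / 9.81 = (−52.77 + 64.91) / 9.81 = 1.237 s.
Vertical velocity at impact: v_y = v_y0 − g t = −52.77 − 9.81 × 1.237 = −64.91 m/s.
Speed: |v| = √(vₓ² + v_y²) = √(32.97² + 64.91²) = 72.80 m/s.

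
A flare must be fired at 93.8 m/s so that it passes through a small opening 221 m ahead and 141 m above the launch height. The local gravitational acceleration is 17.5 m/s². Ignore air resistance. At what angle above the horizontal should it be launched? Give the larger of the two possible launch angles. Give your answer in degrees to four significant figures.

73.62°

Trajectory: y = x tanθ − g x² (1 + tan²θ)/(2v₀²). With x = 221, y = 141, v₀ = 93.8, g = 17.5:
48.57 tan²θ − 221 tanθ + (189.6) = 0.
tanθ = [221 ± √(221² − 4 × 48.57 × (189.6))] / (2 × 48.57) = (221 ± 109.6) / 97.14, giving tanθ = 1.147 or 3.403.
θ = 48.91° or 73.62°; the larger is 73.62°.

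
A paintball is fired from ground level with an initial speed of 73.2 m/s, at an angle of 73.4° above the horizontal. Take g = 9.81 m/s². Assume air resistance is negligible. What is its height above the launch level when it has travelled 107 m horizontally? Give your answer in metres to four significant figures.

vₓ = 73.20 cos 73.4° = 20.91 m/s; v_y0 = 73.20 sin 73.4° = 70.15 m/s.
x = vₓ t ⇒ t = 107/20.91 = 5.117 s.
Height: y = v_y0 t − ½ g t² = 70.15 × 5.117 − 4.905 × 5.117² = 358.9 − 128.4 = 230.5 m.

230.5 m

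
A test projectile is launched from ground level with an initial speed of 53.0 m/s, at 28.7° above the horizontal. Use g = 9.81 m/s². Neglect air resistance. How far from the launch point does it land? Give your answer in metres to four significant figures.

241.2 m

Horizontal component vₓ = 53.00 cos 28.7° = 46.49 m/s; vertical v_y0 = 53.00 sin 28.7° = 25.45 m/s.
Time aloft: T = 2 v_y0 / g = 2 × 25.45 / 9.81 = 5.189 s.
Range: R = vₓ T = 46.49 × 5.189 = 241.2 m.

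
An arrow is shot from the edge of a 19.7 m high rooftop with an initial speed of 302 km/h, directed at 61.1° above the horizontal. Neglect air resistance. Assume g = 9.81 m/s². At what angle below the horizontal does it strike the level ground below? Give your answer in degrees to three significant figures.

Convert: 302 km/h = 302/3.6 = 83.89 m/s.
Resolve: vₓ = 83.89 cos 61.1° = 40.54 m/s and v_y0 = 83.89 sin 61.1° = 73.44 m/s.
The projectile lands when y = 19.7 + (73.44) t − ½·9.81·t² = 0. Positive root: t = (73.44 + √(73.44² + 2·9.81·19.7)) / 9.81 = (73.44 + 76.03) / 9.81 = 15.24 s.
At impact: v_y = v_y0 − g t = −76.03 m/s; vₓ = 40.54 m/s.
Angle below horizontal: arctan(|v_y|/vₓ) = arctan(76.03/40.54) = 61.93°.

61.9°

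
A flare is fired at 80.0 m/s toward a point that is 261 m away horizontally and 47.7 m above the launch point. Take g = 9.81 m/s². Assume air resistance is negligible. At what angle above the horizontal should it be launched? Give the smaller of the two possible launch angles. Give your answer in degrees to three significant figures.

Trajectory: y = x tanθ − g x² (1 + tan²θ)/(2v₀²). With x = 261, y = 47.7, v₀ = 80.0, g = 9.81:
52.21 tan²θ − 261 tanθ + (99.91) = 0.
tanθ = [261 ± √(261² − 4 × 52.21 × (99.91))] / (2 × 52.21) = (261 ± 217.4) / 104.4, giving tanθ = 0.4177 or 4.582.
θ = 22.67° or 77.69°; the smaller is 22.67°.

22.7°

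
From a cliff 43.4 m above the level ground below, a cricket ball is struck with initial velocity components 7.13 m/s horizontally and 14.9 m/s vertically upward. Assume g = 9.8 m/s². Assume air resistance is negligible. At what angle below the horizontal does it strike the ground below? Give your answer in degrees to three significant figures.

77.7°

The projectile lands when y = 43.4 + (14.90) t − ½·9.80·t² = 0. Positive root: t = (14.90 + √(14.90² + 2·9.80·43.4)) / 9.80 = (14.90 + 32.75) / 9.80 = 4.862 s.
At impact: v_y = v_y0 − g t = −32.75 m/s; vₓ = 7.130 m/s.
Angle below horizontal: arctan(|v_y|/vₓ) = arctan(32.75/7.130) = 77.72°.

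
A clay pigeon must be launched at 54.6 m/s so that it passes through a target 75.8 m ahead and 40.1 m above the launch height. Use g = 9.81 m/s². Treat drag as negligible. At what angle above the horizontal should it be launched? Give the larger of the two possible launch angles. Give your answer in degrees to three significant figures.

82.2°

Trajectory: y = x tanθ − g x² (1 + tan²θ)/(2v₀²). With x = 75.8, y = 40.1, v₀ = 54.6, g = 9.81:
9.453 tan²θ − 75.8 tanθ + (49.55) = 0.
tanθ = [75.8 ± √(75.8² − 4 × 9.453 × (49.55))] / (2 × 9.453) = (75.8 ± 62.22) / 18.91, giving tanθ = 0.7180 or 7.300.
θ = 35.68° or 82.20°; the larger is 82.20°.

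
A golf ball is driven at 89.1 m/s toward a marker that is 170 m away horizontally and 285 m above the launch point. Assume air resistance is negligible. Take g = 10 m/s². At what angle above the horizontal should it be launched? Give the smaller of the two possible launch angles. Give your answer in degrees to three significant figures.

Trajectory: y = x tanθ − g x² (1 + tan²θ)/(2v₀²). With x = 170, y = 285, v₀ = 89.1, g = 10.0:
18.20 tan²θ − 170 tanθ + (303.2) = 0.
tanθ = [170 ± √(170² − 4 × 18.20 × (303.2))] / (2 × 18.20) = (170 ± 82.61) / 36.40, giving tanθ = 2.401 or 6.939.
θ = 67.38° or 81.80°; the smaller is 67.38°.

67.4°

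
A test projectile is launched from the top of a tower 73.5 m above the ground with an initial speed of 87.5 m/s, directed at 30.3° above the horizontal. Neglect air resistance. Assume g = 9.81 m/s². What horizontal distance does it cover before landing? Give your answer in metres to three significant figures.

788 m

Resolve: vₓ = 87.50 cos 30.3° = 75.55 m/s and v_y0 = 87.50 sin 30.3° = 44.15 m/s.
Vertical motion (up positive, ground at y = 0): 4.905 t² − (44.15) t − 73.5 = 0, so t = (44.15 + √(44.15² + 2·9.81·73.5)) / 9.81 = (44.15 + 58.23) / 9.81 = 10.44 s.
Horizontal distance: R = vₓ t = 75.55 × 10.44 = 788.4 m.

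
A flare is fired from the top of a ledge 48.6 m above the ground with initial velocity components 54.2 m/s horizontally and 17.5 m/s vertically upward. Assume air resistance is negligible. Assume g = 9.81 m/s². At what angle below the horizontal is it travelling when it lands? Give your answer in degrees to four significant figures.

Vertical motion (up positive, ground at y = 0): 4.905 t² − (17.50) t − 48.6 = 0, so t = (17.50 + √(17.50² + 2·9.81·48.6)) / 9.81 = (17.50 + 35.49) / 9.81 = 5.402 s.
At impact: v_y = v_y0 − g t = −35.49 m/s; vₓ = 54.20 m/s.
Angle below horizontal: arctan(|v_y|/vₓ) = arctan(35.49/54.20) = 33.22°.

33.22°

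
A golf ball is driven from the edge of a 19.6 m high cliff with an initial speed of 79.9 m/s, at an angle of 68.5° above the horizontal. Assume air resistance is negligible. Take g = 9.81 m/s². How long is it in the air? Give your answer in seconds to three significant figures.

Components: vₓ = 79.90 cos 68.5° = 29.28 m/s, v_y0 = 79.90 sin 68.5° = 74.34 m/s.
With up positive and y = 0 at the ground: y(t) = 19.6 + (74.34) t − 4.905 t². Setting y = 0 and taking the positive root: t = [74.34 + √(74.34² + 2·9.81·19.6)] / 9.81 = (74.34 + 76.88) / 9.81 = 15.42 s.

15.4 s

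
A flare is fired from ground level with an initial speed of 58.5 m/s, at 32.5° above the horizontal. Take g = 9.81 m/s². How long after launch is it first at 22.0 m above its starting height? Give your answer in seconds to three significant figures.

0.800 s

Resolve: vₓ = 58.50 cos 32.5° = 49.34 m/s and v_y0 = 58.50 sin 32.5° = 31.43 m/s.
Require v_y0 t − ½ g t² = 22.0, i.e. 4.905 t² − 31.43 t + 22.0 = 0.
Quadratic formula: t = (31.43 ± √556.33) / 9.81 = (31.43 ± 23.59) / 9.81 → t = 0.7997 s or 5.608 s.
The first (ascending) time is 0.7997 s.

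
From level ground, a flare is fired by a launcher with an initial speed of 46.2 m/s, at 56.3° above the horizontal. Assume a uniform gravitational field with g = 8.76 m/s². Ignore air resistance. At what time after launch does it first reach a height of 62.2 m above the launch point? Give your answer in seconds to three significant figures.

Components: vₓ = 46.20 cos 56.3° = 25.63 m/s, v_y0 = 46.20 sin 56.3° = 38.44 m/s.
Require v_y0 t − ½ g t² = 62.2, i.e. 4.380 t² − 38.44 t + 62.2 = 0.
t = [38.44 ± √(38.44² − 2·8.76·62.2)] / 8.76 = (38.44 ± 19.69) / 8.76, so t = 2.140 s or t = 6.635 s.
The first (ascending) time is 2.140 s.

2.14 s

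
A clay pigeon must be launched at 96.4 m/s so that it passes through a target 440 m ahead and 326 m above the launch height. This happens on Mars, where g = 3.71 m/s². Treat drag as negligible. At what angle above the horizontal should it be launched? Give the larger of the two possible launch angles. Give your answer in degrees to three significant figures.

Trajectory: y = x tanθ − g x² (1 + tan²θ)/(2v₀²). With x = 440, y = 326, v₀ = 96.4, g = 3.71:
38.65 tan²θ − 440 tanθ + (364.6) = 0.
tanθ = [440 ± √(440² − 4 × 38.65 × (364.6))] / (2 × 38.65) = (440 ± 370.4) / 77.29, giving tanθ = 0.8999 or 10.49.
θ = 41.98° or 84.55°; the larger is 84.55°.

84.6°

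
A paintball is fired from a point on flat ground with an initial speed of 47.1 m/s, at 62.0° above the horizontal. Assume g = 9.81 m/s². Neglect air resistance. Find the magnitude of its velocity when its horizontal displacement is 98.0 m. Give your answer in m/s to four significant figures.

22.19 m/s

Resolve: vₓ = 47.10 cos 62.0° = 22.11 m/s and v_y0 = 47.10 sin 62.0° = 41.59 m/s.
Time to reach x = 98.0 m: t = x/vₓ = 98.0/22.11 = 4.432 s.
Vertical velocity there: v_y = v_y0 − g t = 41.59 − 9.81 × 4.432 = −1.891 m/s.
Speed: √(vₓ² + v_y²) = √(22.11² + 1.891²) = 22.19 m/s.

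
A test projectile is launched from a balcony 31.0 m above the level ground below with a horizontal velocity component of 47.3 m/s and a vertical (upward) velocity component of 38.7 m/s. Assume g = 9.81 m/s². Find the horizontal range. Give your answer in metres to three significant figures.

With up positive and y = 0 at the ground: y(t) = 31.0 + (38.70) t − 4.905 t². Setting y = 0 and taking the positive root: t = [38.70 + √(38.70² + 2·9.81·31.0)] / 9.81 = (38.70 + 45.89) / 9.81 = 8.623 s.
Horizontal distance: R = vₓ t = 47.30 × 8.623 = 407.9 m.

408 m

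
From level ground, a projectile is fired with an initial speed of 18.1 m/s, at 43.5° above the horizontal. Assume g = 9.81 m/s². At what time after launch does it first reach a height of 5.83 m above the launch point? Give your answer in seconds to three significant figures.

vₓ = 18.10 cos 43.5° = 13.13 m/s; v_y0 = 18.10 sin 43.5° = 12.46 m/s.
Height y(t) = 12.46 t − 4.905 t² = 5.83 gives 4.905 t² − 12.46 t + 5.83 = 0.
Quadratic formula: t = (12.46 ± √40.848) / 9.81 = (12.46 ± 6.391) / 9.81 → t = 0.6186 s or 1.922 s.
The first (ascending) time is 0.6186 s.

0.619 s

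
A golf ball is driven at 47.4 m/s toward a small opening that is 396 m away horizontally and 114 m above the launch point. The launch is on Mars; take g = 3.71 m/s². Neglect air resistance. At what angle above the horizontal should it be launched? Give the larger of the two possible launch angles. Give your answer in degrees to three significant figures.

65.6°

Trajectory: y = x tanθ − g x² (1 + tan²θ)/(2v₀²). With x = 396, y = 114, v₀ = 47.4, g = 3.71:
129.5 tan²θ − 396 tanθ + (243.5) = 0.
tanθ = [396 ± √(396² − 4 × 129.5 × (243.5))] / (2 × 129.5) = (396 ± 175.3) / 258.9, giving tanθ = 0.8524 or 2.206.
θ = 40.44° or 65.62°; the larger is 65.62°.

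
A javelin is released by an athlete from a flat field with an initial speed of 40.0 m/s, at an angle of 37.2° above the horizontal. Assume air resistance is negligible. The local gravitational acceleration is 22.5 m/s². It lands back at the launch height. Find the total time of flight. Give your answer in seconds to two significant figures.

2.1 s

Components: vₓ = 40.00 cos 37.2° = 31.86 m/s, v_y0 = 40.00 sin 37.2° = 24.18 m/s.
Time of flight on level ground: T = 2 v_y0 / g = 2 × 24.18 / 22.5 = 2.150 s.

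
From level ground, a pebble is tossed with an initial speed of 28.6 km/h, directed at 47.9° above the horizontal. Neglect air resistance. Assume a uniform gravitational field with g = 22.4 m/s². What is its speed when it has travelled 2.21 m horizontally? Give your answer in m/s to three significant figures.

6.32 m/s

Convert: 28.6 km/h = 28.6/3.6 = 7.944 m/s.
vₓ = 7.944 cos 47.9° = 5.326 m/s; v_y0 = 7.944 sin 47.9° = 5.895 m/s.
At x = 2.21 m, t = x/vₓ = 2.21/5.326 = 0.4149 s.
Vertical velocity there: v_y = v_y0 − g t = 5.895 − 22.4 × 0.4149 = −3.400 m/s.
Speed: √(vₓ² + v_y²) = √(5.326² + 3.400²) = 6.319 m/s.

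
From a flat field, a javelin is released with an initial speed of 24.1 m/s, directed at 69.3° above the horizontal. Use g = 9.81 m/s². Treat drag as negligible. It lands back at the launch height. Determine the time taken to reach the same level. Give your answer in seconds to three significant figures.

vₓ = 24.10 cos 69.3° = 8.519 m/s; v_y0 = 24.10 sin 69.3° = 22.54 m/s.
It returns to y = 0 when t = 2 v_y0 / g = 2(22.54)/9.81 = 4.596 s.

4.60 s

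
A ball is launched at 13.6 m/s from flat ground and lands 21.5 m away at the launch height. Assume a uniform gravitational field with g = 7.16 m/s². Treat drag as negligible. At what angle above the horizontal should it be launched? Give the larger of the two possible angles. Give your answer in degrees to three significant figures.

R = v₀² sin 2θ / g gives sin 2θ = gR/v₀² = 7.16·21.5/13.6² = 0.8323.
2θ = 56.33° or 180° − 56.33° = 123.7°, so θ = 28.17° or 61.83°.
The larger angle is 61.83°.

61.8°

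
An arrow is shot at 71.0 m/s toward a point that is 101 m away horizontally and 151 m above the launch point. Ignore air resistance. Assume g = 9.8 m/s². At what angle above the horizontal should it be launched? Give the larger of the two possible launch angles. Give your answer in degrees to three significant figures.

Trajectory: y = x tanθ − g x² (1 + tan²θ)/(2v₀²). With x = 101, y = 151, v₀ = 71.0, g = 9.80:
9.916 tan²θ − 101 tanθ + (160.9) = 0.
tanθ = [101 ± √(101² − 4 × 9.916 × (160.9))] / (2 × 9.916) = (101 ± 61.80) / 19.83, giving tanθ = 1.977 or 8.209.
θ = 63.17° or 83.05°; the larger is 83.05°.

83.1°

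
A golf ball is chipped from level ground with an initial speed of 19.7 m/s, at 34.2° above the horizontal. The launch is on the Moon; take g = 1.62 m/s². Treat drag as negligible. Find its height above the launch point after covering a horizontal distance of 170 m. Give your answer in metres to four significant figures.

Components: vₓ = 19.70 cos 34.2° = 16.29 m/s, v_y0 = 19.70 sin 34.2° = 11.07 m/s.
Time to reach x = 170 m: t = x/vₓ = 170/16.29 = 10.43 s.
Height: y = v_y0 t − ½ g t² = 11.07 × 10.43 − 0.8100 × 10.43² = 115.5 − 88.18 = 27.35 m.

27.35 m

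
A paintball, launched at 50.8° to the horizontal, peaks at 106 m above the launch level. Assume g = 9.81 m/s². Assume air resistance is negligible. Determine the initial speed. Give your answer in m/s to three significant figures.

At the peak v_y = 0, so v_y0 = √(2gH) = √(2 × 9.81 × 106) = 45.60 m/s.
v_y0 = v₀ sin θ ⇒ v₀ = 45.60 / sin 50.8° = 58.85 m/s.

58.8 m/s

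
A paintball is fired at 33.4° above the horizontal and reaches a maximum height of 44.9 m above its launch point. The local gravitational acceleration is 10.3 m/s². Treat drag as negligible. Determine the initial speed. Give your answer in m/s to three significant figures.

55.2 m/s

At the peak v_y = 0, so v_y0 = √(2gH) = √(2 × 10.3 × 44.9) = 30.41 m/s.
v_y0 = v₀ sin θ ⇒ v₀ = 30.41 / sin 33.4° = 55.25 m/s.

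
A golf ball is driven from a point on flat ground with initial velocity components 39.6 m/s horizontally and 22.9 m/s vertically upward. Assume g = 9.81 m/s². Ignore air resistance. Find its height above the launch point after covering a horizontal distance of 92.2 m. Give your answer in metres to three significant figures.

x = vₓ t ⇒ t = 92.2/39.60 = 2.328 s.
Height: y = v_y0 t − ½ g t² = 22.90 × 2.328 − 4.905 × 2.328² = 53.32 − 26.59 = 26.73 m.

26.7 m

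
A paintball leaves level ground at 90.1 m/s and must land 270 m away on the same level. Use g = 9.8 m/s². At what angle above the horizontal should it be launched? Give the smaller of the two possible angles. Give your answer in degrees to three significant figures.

9.51°

From R = (v₀²/g) sin 2θ: sin 2θ = 9.80 × 270 / 8118.0 = 0.3259.
2θ = 19.02° or 180° − 19.02° = 161.0°, so θ = 9.511° or 80.49°.
The smaller angle is 9.511°.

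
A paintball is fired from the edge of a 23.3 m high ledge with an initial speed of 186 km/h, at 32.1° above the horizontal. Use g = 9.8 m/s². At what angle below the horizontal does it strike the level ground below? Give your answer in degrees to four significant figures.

38.48°

Convert: 186 km/h = 186/3.6 = 51.67 m/s.
Components: vₓ = 51.67 cos 32.1° = 43.77 m/s, v_y0 = 51.67 sin 32.1° = 27.46 m/s.
The projectile lands when y = 23.3 + (27.46) t − ½·9.80·t² = 0. Positive root: t = (27.46 + √(27.46² + 2·9.80·23.3)) / 9.80 = (27.46 + 34.79) / 9.80 = 6.352 s.
At impact: v_y = v_y0 − g t = −34.79 m/s; vₓ = 43.77 m/s.
Angle below horizontal: arctan(|v_y|/vₓ) = arctan(34.79/43.77) = 38.48°.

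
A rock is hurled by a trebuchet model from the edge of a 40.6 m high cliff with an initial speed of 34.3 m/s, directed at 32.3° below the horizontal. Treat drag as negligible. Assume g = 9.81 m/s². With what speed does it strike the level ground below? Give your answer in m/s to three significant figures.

vₓ = 34.30 cos 32.3° = 28.99 m/s; v_y0 = −18.33 m/s (downward).
The projectile lands when y = 40.6 + (−18.33) t − ½·9.81·t² = 0. Positive root: t = (−18.33 + √(18.33² + 2·9.81·40.6)) / 9.81 = (−18.33 + 33.65) / 9.81 = 1.562 s.
Vertical velocity at impact: v_y = v_y0 − g t = −18.33 − 9.81 × 1.562 = −33.65 m/s.
Speed: |v| = √(vₓ² + v_y²) = √(28.99² + 33.65²) = 44.42 m/s.

44.4 m/s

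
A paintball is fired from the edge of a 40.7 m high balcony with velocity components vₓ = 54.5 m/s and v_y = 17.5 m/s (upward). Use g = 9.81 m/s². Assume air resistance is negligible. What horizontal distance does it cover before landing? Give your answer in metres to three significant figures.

282 m

The projectile lands when y = 40.7 + (17.50) t − ½·9.81·t² = 0. Positive root: t = (17.50 + √(17.50² + 2·9.81·40.7)) / 9.81 = (17.50 + 33.24) / 9.81 = 5.172 s.
Horizontal distance: R = vₓ t = 54.50 × 5.172 = 281.9 m.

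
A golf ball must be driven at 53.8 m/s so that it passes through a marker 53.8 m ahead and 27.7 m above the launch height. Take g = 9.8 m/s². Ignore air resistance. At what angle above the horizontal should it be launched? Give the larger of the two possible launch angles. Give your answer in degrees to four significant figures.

Trajectory: y = x tanθ − g x² (1 + tan²θ)/(2v₀²). With x = 53.8, y = 27.7, v₀ = 53.8, g = 9.80:
4.900 tan²θ − 53.8 tanθ + (32.60) = 0.
tanθ = [53.8 ± √(53.8² − 4 × 4.900 × (32.60))] / (2 × 4.900) = (53.8 ± 47.49) / 9.800, giving tanθ = 0.6437 or 10.34.
θ = 32.77° or 84.47°; the larger is 84.47°.

84.47°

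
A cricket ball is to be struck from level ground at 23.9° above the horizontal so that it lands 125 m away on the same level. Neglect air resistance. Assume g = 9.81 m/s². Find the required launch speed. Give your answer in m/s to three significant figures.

40.7 m/s

Level-ground range: R = v₀² sin(2θ)/g, so v₀ = √(gR / sin 2θ).
v₀ = √(9.81 × 125 / sin 47.80°) = √(1226 / 0.7408) = √1655.3 = 40.69 m/s.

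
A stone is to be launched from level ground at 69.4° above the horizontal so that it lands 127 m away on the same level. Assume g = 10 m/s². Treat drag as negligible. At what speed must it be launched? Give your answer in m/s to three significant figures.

On level ground R = v₀² sin 2θ / g ⇒ v₀ = √(gR / sin 2θ).
v₀ = √(10.0 × 127 / sin 138.8°) = √(1270 / 0.6587) = √1928.1 = 43.91 m/s.

43.9 m/s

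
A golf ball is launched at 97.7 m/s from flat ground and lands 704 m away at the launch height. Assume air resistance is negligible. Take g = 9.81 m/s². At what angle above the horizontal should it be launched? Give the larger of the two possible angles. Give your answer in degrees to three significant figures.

66.8°

R = v₀² sin 2θ / g gives sin 2θ = gR/v₀² = 9.81·704/97.7² = 0.7235.
2θ = 46.35° or 180° − 46.35° = 133.7°, so θ = 23.17° or 66.83°.
The larger angle is 66.83°.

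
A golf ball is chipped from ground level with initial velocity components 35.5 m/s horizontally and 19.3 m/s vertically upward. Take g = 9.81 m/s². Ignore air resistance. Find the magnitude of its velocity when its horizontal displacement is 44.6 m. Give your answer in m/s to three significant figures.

36.2 m/s

At x = 44.6 m, t = x/vₓ = 44.6/35.50 = 1.256 s.
Vertical velocity there: v_y = v_y0 − g t = 19.30 − 9.81 × 1.256 = 6.975 m/s.
Speed: √(vₓ² + v_y²) = √(35.50² + 6.975²) = 36.18 m/s.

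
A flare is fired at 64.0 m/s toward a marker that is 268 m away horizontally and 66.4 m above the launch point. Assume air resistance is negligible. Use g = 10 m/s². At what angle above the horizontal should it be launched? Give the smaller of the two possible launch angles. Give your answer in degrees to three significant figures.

Trajectory: y = x tanθ − g x² (1 + tan²θ)/(2v₀²). With x = 268, y = 66.4, v₀ = 64.0, g = 10.0:
87.68 tan²θ − 268 tanθ + (154.1) = 0.
tanθ = [268 ± √(268² − 4 × 87.68 × (154.1))] / (2 × 87.68) = (268 ± 133.4) / 175.4, giving tanθ = 0.7677 or 2.289.
θ = 37.51° or 66.40°; the smaller is 37.51°.

37.5°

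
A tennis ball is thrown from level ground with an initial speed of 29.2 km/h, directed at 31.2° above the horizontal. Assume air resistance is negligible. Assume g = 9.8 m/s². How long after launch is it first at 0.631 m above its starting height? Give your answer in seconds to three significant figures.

Convert: 29.2 km/h = 29.2/3.6 = 8.111 m/s.
Horizontal component vₓ = 8.111 cos 31.2° = 6.938 m/s; vertical v_y0 = 8.111 sin 31.2° = 4.202 m/s.
Require v_y0 t − ½ g t² = 0.631, i.e. 4.900 t² − 4.202 t + 0.631 = 0.
Quadratic formula: t = (4.202 ± √5.2873) / 9.80 = (4.202 ± 2.299) / 9.80 → t = 0.1941 s or 0.6634 s.
The first (ascending) time is 0.1941 s.

0.194 s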